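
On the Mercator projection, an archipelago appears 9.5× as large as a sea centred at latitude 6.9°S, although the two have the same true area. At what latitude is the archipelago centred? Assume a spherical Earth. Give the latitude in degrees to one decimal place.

On Mercator, (apparent₁)/(apparent₂) = sec²φ₁ / sec²φ₂ when true areas are equal.
cos²φ₂ / cos²φ₁ = 9.5  ⇒  cos φ₁ = cos 6.9° / √9.5 = 0.9928/3.082 = 0.3221.
φ₁ = arccos(0.3221) ≈ 71.2°.

71.2°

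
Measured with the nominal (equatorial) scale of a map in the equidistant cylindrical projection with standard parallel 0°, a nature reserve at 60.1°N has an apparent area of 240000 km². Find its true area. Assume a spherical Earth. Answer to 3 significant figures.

120000 km²

Plate carrée maps x = Rλ, y = Rφ. The meridian scale is h = 1 and the parallel scale is k = 1/cos φ = sec φ.
Areal scale = h·k = 1 × sec φ; at 60.1°, h = 1.000, k = 2.006, so h·k = 2.006.
True area = apparent / (areal scale) = 240000 / 2.006 ≈ 120000 km².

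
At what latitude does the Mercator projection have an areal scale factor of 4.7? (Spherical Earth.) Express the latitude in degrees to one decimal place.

Mercator areal scale is sec²φ.
sec²φ = 4.7  ⇒  cos²φ = 0.2128  ⇒  cos φ = 0.4613.
φ = arccos(0.4613) ≈ 62.5°.

62.5°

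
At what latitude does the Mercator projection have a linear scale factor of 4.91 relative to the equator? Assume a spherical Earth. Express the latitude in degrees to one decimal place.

Mercator scale is k = sec φ = 1/cos φ.
1/cos φ = 4.91  ⇒  cos φ = 0.2037  ⇒  φ = arccos(0.2037) ≈ 78.2°.

78.2°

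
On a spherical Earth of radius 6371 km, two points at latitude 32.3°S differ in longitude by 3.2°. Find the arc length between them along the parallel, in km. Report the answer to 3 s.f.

Arc length along a parallel = R cos φ · Δλ (with Δλ in radians).
= 6371 × cos 32.3° × (3.2° × π/180) = 6371 × 0.8453 × 0.05585 ≈ 301 km.

301 km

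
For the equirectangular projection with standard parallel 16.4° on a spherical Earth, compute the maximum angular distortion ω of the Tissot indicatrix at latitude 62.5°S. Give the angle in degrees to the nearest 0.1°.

With standard parallel φ₀ = 16.4°, the equirectangular projection gives x = Rλ cos φ₀, y = Rφ, so h = 1 and k = cos 16.4° / cos φ.
At 62.5°: h = 1.000, k = 2.078; principal scales a = 2.078, b = 1.000.
sin(ω/2) = (a − b)/(a + b) = 1.078/3.078 = 0.3501, so ω = 2 arcsin(0.3501) ≈ 41.0°.

41.0°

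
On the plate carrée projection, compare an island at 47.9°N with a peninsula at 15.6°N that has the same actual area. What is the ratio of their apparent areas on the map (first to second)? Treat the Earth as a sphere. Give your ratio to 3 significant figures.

Plate carrée maps x = Rλ, y = Rφ. The meridian scale is h = 1 and the parallel scale is k = 1/cos φ = sec φ.
Areal scale at 47.9°: h·k = 1.000 × 1.492 = 1.492.
Areal scale at 15.6°: h·k = 1.000 × 1.038 = 1.038.
Ratio = 1.492/1.038 ≈ 1.44.

1.44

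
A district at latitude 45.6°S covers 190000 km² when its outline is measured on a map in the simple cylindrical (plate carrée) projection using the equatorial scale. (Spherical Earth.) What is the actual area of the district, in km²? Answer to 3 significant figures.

133000 km²

In the plate carrée (x = Rλ, y = Rφ), meridians are true-scale (h = 1) and parallels are stretched by k = sec φ.
Areal scale = h·k = 1 × sec φ; at 45.6°, h = 1.000, k = 1.429, so h·k = 1.429.
True area = apparent / (areal scale) = 190000 / 1.429 ≈ 133000 km².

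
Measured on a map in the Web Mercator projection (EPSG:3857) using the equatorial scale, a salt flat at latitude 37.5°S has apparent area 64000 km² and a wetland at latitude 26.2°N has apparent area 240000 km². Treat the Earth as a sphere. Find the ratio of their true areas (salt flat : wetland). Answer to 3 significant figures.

On Mercator the areal scale is sec²φ, so true area = apparent × cos²φ.
True area of salt flat: 64000 × cos²(37.5°) = 64000 × 0.6294 = 40280 km².
True area of wetland: 240000 × cos²(26.2°) = 240000 × 0.8051 = 193200 km².
Ratio = 40280 / 193200 ≈ 0.208.

0.208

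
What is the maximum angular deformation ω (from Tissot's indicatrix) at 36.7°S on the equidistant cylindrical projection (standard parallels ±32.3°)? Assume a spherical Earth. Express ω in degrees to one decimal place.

In the equirectangular projection with standard parallel φ₀ = 32.3° (x = Rλ cos φ₀, y = Rφ), meridians are true-scale (h = 1) and the parallel scale is k = cos φ₀ / cos φ.
At 36.7°: h = 1.000, k = 1.054; principal scales a = 1.054, b = 1.000.
sin(ω/2) = (a − b)/(a + b) = 0.05424/2.054 = 0.02640, so ω = 2 arcsin(0.02640) ≈ 3.0°.

3.0°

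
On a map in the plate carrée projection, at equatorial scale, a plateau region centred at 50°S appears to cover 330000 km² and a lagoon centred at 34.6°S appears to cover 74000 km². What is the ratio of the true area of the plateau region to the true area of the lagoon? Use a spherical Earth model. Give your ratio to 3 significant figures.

On the plate carrée, areal scale = h·k = 1 × sec φ, so true area = apparent × cos φ.
True area of plateau region: 330000 × cos(50°) = 330000 × 0.6428 = 212100 km².
True area of lagoon: 74000 × cos(34.6°) = 74000 × 0.8231 = 60910 km².
Ratio = 212100 / 60910 ≈ 3.48.

3.48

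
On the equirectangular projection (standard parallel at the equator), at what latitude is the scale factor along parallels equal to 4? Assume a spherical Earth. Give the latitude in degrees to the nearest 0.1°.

Plate carrée: h = 1, k = sec φ along parallels.
sec φ = 4  ⇒  cos φ = 0.2500  ⇒  φ ≈ 75.5°.

75.5°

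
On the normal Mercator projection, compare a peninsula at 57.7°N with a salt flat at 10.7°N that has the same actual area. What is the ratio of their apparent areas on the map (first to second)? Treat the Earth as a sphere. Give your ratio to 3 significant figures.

Mercator is conformal with k = sec φ, so areal scale = k² = sec²φ.
At 57.7°: sec²(57.7°) = 1/0.5344² = 3.502.
At 10.7°: sec²(10.7°) = 1/0.9826² = 1.036.
Ratio = 3.502/1.036 = cos²(10.7°)/cos²(57.7°) ≈ 3.38.

3.38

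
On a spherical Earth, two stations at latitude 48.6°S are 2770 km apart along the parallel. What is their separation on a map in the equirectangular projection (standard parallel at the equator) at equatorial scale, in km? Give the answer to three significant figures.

4190 km

Plate carrée maps x = Rλ, y = Rφ. The meridian scale is h = 1 and the parallel scale is k = 1/cos φ = sec φ.
Along the parallel, k = sec 48.6° = 1/0.6613 = 1.512.
Map distance = 2770 × 1.512 ≈ 4190 km.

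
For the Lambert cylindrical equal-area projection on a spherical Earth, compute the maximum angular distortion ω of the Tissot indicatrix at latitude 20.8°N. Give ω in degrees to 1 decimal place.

The Lambert cylindrical equal-area projection is the cylindrical equal-area projection with its standard parallel at the equator (φ₀ = 0). For cylindrical equal-area with standard parallel φ₀, h = cos φ / cos φ₀ and k = cos φ₀ / cos φ, so h·k = 1.
At 20.8°: h = 0.9348, k = 1.070; principal scales a = 1.070, b = 0.9348.
sin(ω/2) = (a − b)/(a + b) = 0.1349/2.005 = 0.06729, so ω = 2 arcsin(0.06729) ≈ 7.7°.

7.7°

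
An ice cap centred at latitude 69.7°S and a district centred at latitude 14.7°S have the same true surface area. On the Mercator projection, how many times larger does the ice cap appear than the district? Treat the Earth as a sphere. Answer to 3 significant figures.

7.77

Mercator is conformal with k = sec φ, so areal scale = k² = sec²φ.
At 69.7°: sec²(69.7°) = 1/0.3469² = 8.308.
At 14.7°: sec²(14.7°) = 1/0.9673² = 1.069.
Ratio = 8.308/1.069 = cos²(14.7°)/cos²(69.7°) ≈ 7.77.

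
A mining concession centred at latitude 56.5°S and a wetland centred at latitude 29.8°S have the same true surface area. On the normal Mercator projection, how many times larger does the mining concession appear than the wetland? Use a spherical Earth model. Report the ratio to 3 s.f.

Mercator is conformal with k = sec φ, so areal scale = k² = sec²φ.
At 56.5°: sec²(56.5°) = 1/0.5519² = 3.283.
At 29.8°: sec²(29.8°) = 1/0.8678² = 1.328.
Ratio = 3.283/1.328 = cos²(29.8°)/cos²(56.5°) ≈ 2.47.

2.47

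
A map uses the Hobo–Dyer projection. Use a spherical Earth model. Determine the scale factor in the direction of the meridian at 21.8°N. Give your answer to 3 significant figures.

1.17

The Hobo–Dyer projection is cylindrical equal-area with φ₀ = 37.5°. For cylindrical equal-area with standard parallel φ₀, h = cos φ / cos φ₀ and k = cos φ₀ / cos φ, so h·k = 1.
h = cos 21.8° / cos 37.5° = 0.9285/0.7934 = 1.170.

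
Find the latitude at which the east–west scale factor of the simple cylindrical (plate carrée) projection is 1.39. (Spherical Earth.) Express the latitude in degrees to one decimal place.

Plate carrée: h = 1, k = sec φ along parallels.
sec φ = 1.39  ⇒  cos φ = 0.7194  ⇒  φ ≈ 44.0°.

44.0°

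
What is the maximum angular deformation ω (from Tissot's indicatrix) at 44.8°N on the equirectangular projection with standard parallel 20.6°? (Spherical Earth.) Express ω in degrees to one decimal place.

15.8°

With standard parallel φ₀ = 20.6°, the equirectangular projection gives x = Rλ cos φ₀, y = Rφ, so h = 1 and k = cos 20.6° / cos φ.
At 44.8°: h = 1.000, k = 1.319; principal scales a = 1.319, b = 1.000.
sin(ω/2) = (a − b)/(a + b) = 0.3192/2.319 = 0.1376, so ω = 2 arcsin(0.1376) ≈ 15.8°.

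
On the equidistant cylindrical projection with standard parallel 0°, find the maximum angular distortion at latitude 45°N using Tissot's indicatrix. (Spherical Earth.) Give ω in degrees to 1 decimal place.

In the plate carrée (x = Rλ, y = Rφ), meridians are true-scale (h = 1) and parallels are stretched by k = sec φ.
At 45°: h = 1.000, k = 1.414; principal scales a = 1.414, b = 1.000.
sin(ω/2) = (a − b)/(a + b) = 0.4142/2.414 = 0.1716, so ω = 2 arcsin(0.1716) ≈ 19.8°.

19.8°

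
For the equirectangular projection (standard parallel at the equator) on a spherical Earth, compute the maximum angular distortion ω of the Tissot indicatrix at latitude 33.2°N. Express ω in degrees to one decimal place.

For the equirectangular projection with φ₀ = 0 (plate carrée), h = 1 along meridians and k = sec φ along parallels.
At 33.2°: h = 1.000, k = 1.195; principal scales a = 1.195, b = 1.000.
sin(ω/2) = (a − b)/(a + b) = 0.1951/2.195 = 0.08887, so ω = 2 arcsin(0.08887) ≈ 10.2°.

10.2°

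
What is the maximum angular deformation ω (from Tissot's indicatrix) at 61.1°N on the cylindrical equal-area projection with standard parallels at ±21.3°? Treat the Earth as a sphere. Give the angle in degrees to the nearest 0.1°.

70.3°

A cylindrical equal-area projection with standard parallel φ₀ has meridian scale h = cos φ / cos φ₀ and parallel scale k = cos φ₀ / cos φ (so areas are preserved, h·k = 1).
At 61.1°: h = 0.5187, k = 1.928; principal scales a = 1.928, b = 0.5187.
sin(ω/2) = (a − b)/(a + b) = 1.409/2.447 = 0.5760, so ω = 2 arcsin(0.5760) ≈ 70.3°.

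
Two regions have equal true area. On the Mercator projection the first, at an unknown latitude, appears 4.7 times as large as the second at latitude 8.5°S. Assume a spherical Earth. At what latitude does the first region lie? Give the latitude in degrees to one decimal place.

62.9°

For equal true areas on Mercator, apparent areas scale as sec²φ, so the ratio is cos²φ₂ / cos²φ₁.
cos²φ₂ / cos²φ₁ = 4.7  ⇒  cos φ₁ = cos 8.5° / √4.7 = 0.9890/2.168 = 0.4562.
φ₁ = arccos(0.4562) ≈ 62.9°.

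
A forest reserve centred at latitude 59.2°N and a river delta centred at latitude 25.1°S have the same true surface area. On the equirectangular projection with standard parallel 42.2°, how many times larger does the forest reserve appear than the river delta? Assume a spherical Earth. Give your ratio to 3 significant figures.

In the equirectangular projection with standard parallel φ₀ = 42.2° (x = Rλ cos φ₀, y = Rφ), meridians are true-scale (h = 1) and the parallel scale is k = cos φ₀ / cos φ.
Areal scale at 59.2°: h·k = 1.000 × 1.447 = 1.447.
Areal scale at 25.1°: h·k = 1.000 × 0.8181 = 0.8181.
Ratio = 1.447/0.8181 ≈ 1.77.

1.77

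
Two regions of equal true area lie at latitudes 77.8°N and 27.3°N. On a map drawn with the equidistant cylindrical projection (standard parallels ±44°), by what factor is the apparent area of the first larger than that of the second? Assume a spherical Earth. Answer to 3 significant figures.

4.20

The equidistant cylindrical projection with φ₀ = 44° has h = 1 (meridians true) and k = cos φ₀ / cos φ along parallels.
Areal scale at 77.8°: h·k = 1.000 × 3.404 = 3.404.
Areal scale at 27.3°: h·k = 1.000 × 0.8095 = 0.8095.
Ratio = 3.404/0.8095 ≈ 4.20.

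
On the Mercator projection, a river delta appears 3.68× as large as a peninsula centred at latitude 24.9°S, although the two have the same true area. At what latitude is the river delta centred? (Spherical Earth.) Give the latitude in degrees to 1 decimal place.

On Mercator, (apparent₁)/(apparent₂) = sec²φ₁ / sec²φ₂ when true areas are equal.
cos²φ₂ / cos²φ₁ = 3.68  ⇒  cos φ₁ = cos 24.9° / √3.68 = 0.9070/1.918 = 0.4728.
φ₁ = arccos(0.4728) ≈ 61.8°.

61.8°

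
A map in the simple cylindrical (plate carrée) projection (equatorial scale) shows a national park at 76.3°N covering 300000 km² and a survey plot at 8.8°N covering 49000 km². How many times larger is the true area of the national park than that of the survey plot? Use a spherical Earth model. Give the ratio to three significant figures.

Plate carrée has h = 1 and k = sec φ, giving areal scale sec φ; true area = (apparent area) · cos φ.
True area of national park: 300000 × cos(76.3°) = 300000 × 0.2368 = 71050 km².
True area of survey plot: 49000 × cos(8.8°) = 49000 × 0.9882 = 48420 km².
Ratio = 71050 / 48420 ≈ 1.47.

1.47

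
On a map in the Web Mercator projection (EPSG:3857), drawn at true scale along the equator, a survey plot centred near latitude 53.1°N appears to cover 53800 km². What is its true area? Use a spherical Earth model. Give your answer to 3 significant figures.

19400 km²

The Mercator projection is conformal; its linear scale factor is the same in every direction and equals sec φ = 1/cos φ.
Areal scale = k² = sec²φ = 1/cos²(53.1°) = 1/0.6004² = 2.774.
True area = apparent / (areal scale) = 53800 / 2.774 ≈ 19400 km².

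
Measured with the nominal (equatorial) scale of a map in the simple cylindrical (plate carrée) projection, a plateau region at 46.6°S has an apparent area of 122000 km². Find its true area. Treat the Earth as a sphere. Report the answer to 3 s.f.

In the plate carrée (x = Rλ, y = Rφ), meridians are true-scale (h = 1) and parallels are stretched by k = sec φ.
Areal scale = h·k = 1 × sec φ; at 46.6°, h = 1.000, k = 1.455, so h·k = 1.455.
True area = apparent / (areal scale) = 122000 / 1.455 ≈ 83800 km².

83800 km²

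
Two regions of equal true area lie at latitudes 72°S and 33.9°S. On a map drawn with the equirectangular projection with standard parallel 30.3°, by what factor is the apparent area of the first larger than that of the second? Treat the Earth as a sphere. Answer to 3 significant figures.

2.69

In the equirectangular projection with standard parallel φ₀ = 30.3° (x = Rλ cos φ₀, y = Rφ), meridians are true-scale (h = 1) and the parallel scale is k = cos φ₀ / cos φ.
Areal scale at 72°: h·k = 1.000 × 2.794 = 2.794.
Areal scale at 33.9°: h·k = 1.000 × 1.040 = 1.040.
Ratio = 2.794/1.040 ≈ 2.69.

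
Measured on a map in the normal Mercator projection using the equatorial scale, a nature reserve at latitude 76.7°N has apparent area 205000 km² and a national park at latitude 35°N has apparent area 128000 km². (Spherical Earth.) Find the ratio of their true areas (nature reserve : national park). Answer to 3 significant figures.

0.126

On Mercator the areal scale is sec²φ, so true area = apparent × cos²φ.
True area of nature reserve: 205000 × cos²(76.7°) = 205000 × 0.05292 = 10850 km².
True area of national park: 128000 × cos²(35°) = 128000 × 0.6710 = 85890 km².
Ratio = 10850 / 85890 ≈ 0.126.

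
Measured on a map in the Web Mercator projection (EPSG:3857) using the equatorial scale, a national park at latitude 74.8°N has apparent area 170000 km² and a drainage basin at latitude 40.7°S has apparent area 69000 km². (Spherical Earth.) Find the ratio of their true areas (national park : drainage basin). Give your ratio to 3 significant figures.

Since Mercator area scale is 1/cos²φ, the true area equals the apparent area multiplied by cos²φ.
True area of national park: 170000 × cos²(74.8°) = 170000 × 0.06874 = 11690 km².
True area of drainage basin: 69000 × cos²(40.7°) = 69000 × 0.5748 = 39660 km².
Ratio = 11690 / 39660 ≈ 0.295.

0.295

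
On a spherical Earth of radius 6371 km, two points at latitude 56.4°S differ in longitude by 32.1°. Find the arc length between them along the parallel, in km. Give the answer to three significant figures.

1980 km

Arc length along a parallel = R cos φ · Δλ (with Δλ in radians).
= 6371 × cos 56.4° × (32.1° × π/180) = 6371 × 0.5534 × 0.5603 ≈ 1980 km.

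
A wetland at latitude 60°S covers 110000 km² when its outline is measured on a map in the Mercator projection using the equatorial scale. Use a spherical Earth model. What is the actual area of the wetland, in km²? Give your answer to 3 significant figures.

27500 km²

For Mercator, h = k = sec φ (a conformal cylindrical projection has a single point scale, 1/cos φ).
Areal scale = k² = sec²φ = 1/cos²(60°) = 1/0.5000² = 4.000.
True area = apparent / (areal scale) = 110000 / 4.000 ≈ 27500 km².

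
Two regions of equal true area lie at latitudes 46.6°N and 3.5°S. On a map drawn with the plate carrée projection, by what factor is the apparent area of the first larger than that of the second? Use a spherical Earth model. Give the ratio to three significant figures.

Plate carrée maps x = Rλ, y = Rφ. The meridian scale is h = 1 and the parallel scale is k = 1/cos φ = sec φ.
Areal scale at 46.6°: h·k = 1.000 × 1.455 = 1.455.
Areal scale at 3.5°: h·k = 1.000 × 1.002 = 1.002.
Ratio = 1.455/1.002 ≈ 1.45.

1.45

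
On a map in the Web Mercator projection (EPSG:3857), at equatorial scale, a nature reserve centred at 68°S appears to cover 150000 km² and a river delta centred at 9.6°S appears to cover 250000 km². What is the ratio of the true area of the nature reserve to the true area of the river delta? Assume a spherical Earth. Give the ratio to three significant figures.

0.0866

Mercator's areal exaggeration is sec²φ; hence true area = (apparent area) · cos²φ.
True area of nature reserve: 150000 × cos²(68°) = 150000 × 0.1403 = 21050 km².
True area of river delta: 250000 × cos²(9.6°) = 250000 × 0.9722 = 243000 km².
Ratio = 21050 / 243000 ≈ 0.0866.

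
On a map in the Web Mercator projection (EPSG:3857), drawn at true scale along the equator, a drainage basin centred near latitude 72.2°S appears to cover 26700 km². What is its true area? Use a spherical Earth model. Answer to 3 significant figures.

The Mercator projection is conformal; its linear scale factor is the same in every direction and equals sec φ = 1/cos φ.
Areal scale = k² = sec²φ = 1/cos²(72.2°) = 1/0.3057² = 10.70.
True area = apparent / (areal scale) = 26700 / 10.70 ≈ 2500 km².

2500 km²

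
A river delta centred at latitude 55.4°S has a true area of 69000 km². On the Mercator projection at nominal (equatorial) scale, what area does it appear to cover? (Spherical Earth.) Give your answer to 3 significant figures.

Mercator is conformal, so the point scale is isotropic: h = k = sec φ = 1/cos φ.
Areal scale = k² = sec²φ = 1/cos²(55.4°) = 1/0.5678² = 3.101.
Apparent area = 69000 × 3.101 ≈ 214000 km².

214000 km²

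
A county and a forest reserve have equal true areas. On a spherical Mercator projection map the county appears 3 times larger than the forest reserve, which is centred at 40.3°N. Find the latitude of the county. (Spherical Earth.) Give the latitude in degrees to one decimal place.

Mercator areal scale is sec²φ, so apparent-area ratio = sec²φ₁ / sec²φ₂ = cos²φ₂ / cos²φ₁.
cos²φ₂ / cos²φ₁ = 3  ⇒  cos φ₁ = cos 40.3° / √3 = 0.7627/1.732 = 0.4403.
φ₁ = arccos(0.4403) ≈ 63.9°.

63.9°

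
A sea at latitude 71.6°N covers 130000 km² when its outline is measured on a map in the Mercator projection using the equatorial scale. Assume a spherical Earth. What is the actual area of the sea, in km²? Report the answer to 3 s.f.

The Mercator projection is conformal; its linear scale factor is the same in every direction and equals sec φ = 1/cos φ.
Areal scale = k² = sec²φ = 1/cos²(71.6°) = 1/0.3156² = 10.04.
True area = apparent / (areal scale) = 130000 / 10.04 ≈ 13000 km².

13000 km²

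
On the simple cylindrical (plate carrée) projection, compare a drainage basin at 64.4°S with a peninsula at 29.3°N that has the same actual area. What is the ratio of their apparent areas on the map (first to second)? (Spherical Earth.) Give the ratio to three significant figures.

Plate carrée maps x = Rλ, y = Rφ. The meridian scale is h = 1 and the parallel scale is k = 1/cos φ = sec φ.
Areal scale at 64.4°: h·k = 1.000 × 2.314 = 2.314.
Areal scale at 29.3°: h·k = 1.000 × 1.147 = 1.147.
Ratio = 2.314/1.147 ≈ 2.02.

2.02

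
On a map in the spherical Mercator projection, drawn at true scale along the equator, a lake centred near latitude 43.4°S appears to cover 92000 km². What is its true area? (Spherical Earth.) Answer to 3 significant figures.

Mercator is conformal, so the point scale is isotropic: h = k = sec φ = 1/cos φ.
Areal scale = k² = sec²φ = 1/cos²(43.4°) = 1/0.7266² = 1.894.
True area = apparent / (areal scale) = 92000 / 1.894 ≈ 48600 km².

48600 km²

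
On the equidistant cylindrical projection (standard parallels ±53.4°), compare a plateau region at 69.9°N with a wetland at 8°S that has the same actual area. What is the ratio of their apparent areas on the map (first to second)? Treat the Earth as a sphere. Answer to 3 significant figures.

The equidistant cylindrical projection with φ₀ = 53.4° has h = 1 (meridians true) and k = cos φ₀ / cos φ along parallels.
Areal scale at 69.9°: h·k = 1.000 × 1.735 = 1.735.
Areal scale at 8°: h·k = 1.000 × 0.6021 = 0.6021.
Ratio = 1.735/0.6021 ≈ 2.88.

2.88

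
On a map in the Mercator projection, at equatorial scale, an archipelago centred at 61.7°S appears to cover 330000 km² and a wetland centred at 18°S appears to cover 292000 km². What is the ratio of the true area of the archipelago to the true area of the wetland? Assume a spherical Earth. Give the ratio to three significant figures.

On Mercator the areal scale is sec²φ, so true area = apparent × cos²φ.
True area of archipelago: 330000 × cos²(61.7°) = 330000 × 0.2248 = 74170 km².
True area of wetland: 292000 × cos²(18°) = 292000 × 0.9045 = 264100 km².
Ratio = 74170 / 264100 ≈ 0.281.

0.281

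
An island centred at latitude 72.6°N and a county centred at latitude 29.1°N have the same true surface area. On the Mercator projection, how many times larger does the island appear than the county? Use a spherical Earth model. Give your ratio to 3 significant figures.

8.54

Mercator is conformal with k = sec φ, so areal scale = k² = sec²φ.
At 72.6°: sec²(72.6°) = 1/0.2990² = 11.18.
At 29.1°: sec²(29.1°) = 1/0.8738² = 1.310.
Ratio = 11.18/1.310 = cos²(29.1°)/cos²(72.6°) ≈ 8.54.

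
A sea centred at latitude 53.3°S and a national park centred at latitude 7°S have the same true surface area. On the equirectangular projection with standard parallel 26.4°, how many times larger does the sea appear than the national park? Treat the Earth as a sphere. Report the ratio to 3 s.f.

1.66

The equidistant cylindrical projection with φ₀ = 26.4° has h = 1 (meridians true) and k = cos φ₀ / cos φ along parallels.
Areal scale at 53.3°: h·k = 1.000 × 1.499 = 1.499.
Areal scale at 7°: h·k = 1.000 × 0.9024 = 0.9024.
Ratio = 1.499/0.9024 ≈ 1.66.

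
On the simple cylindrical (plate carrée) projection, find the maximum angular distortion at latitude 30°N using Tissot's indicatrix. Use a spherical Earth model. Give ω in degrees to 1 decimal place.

Plate carrée maps x = Rλ, y = Rφ. The meridian scale is h = 1 and the parallel scale is k = 1/cos φ = sec φ.
At 30°: h = 1.000, k = 1.155; principal scales a = 1.155, b = 1.000.
sin(ω/2) = (a − b)/(a + b) = 0.1547/2.155 = 0.07180, so ω = 2 arcsin(0.07180) ≈ 8.2°.

8.2°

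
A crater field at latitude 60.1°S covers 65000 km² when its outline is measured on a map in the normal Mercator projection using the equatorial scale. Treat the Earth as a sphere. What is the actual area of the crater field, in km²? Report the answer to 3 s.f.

For Mercator, h = k = sec φ (a conformal cylindrical projection has a single point scale, 1/cos φ).
Areal scale = k² = sec²φ = 1/cos²(60.1°) = 1/0.4985² = 4.024.
True area = apparent / (areal scale) = 65000 / 4.024 ≈ 16200 km².

16200 km²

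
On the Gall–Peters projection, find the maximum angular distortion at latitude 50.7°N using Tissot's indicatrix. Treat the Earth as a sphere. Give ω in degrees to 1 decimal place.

Gall–Peters is a cylindrical equal-area projection with standard parallels at ±45°. For cylindrical equal-area with standard parallel φ₀, h = cos φ / cos φ₀ and k = cos φ₀ / cos φ, so h·k = 1.
At 50.7°: h = 0.8957, k = 1.116; principal scales a = 1.116, b = 0.8957.
sin(ω/2) = (a − b)/(a + b) = 0.2207/2.012 = 0.1097, so ω = 2 arcsin(0.1097) ≈ 12.6°.

12.6°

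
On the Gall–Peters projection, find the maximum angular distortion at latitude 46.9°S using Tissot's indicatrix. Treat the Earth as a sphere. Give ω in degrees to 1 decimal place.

The Gall–Peters projection is cylindrical equal-area with φ₀ = 45°. A cylindrical equal-area projection with standard parallel φ₀ has meridian scale h = cos φ / cos φ₀ and parallel scale k = cos φ₀ / cos φ (so areas are preserved, h·k = 1).
At 46.9°: h = 0.9663, k = 1.035; principal scales a = 1.035, b = 0.9663.
sin(ω/2) = (a − b)/(a + b) = 0.06859/2.001 = 0.03427, so ω = 2 arcsin(0.03427) ≈ 3.9°.

3.9°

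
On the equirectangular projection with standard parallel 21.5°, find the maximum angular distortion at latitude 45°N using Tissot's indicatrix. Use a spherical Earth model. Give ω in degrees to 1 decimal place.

The equidistant cylindrical projection with φ₀ = 21.5° has h = 1 (meridians true) and k = cos φ₀ / cos φ along parallels.
At 45°: h = 1.000, k = 1.316; principal scales a = 1.316, b = 1.000.
sin(ω/2) = (a − b)/(a + b) = 0.3158/2.316 = 0.1364, so ω = 2 arcsin(0.1364) ≈ 15.7°.

15.7°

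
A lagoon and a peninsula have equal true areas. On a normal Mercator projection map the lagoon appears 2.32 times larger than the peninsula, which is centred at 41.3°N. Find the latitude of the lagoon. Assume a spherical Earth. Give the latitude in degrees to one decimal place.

60.4°

Mercator areal scale is sec²φ, so apparent-area ratio = sec²φ₁ / sec²φ₂ = cos²φ₂ / cos²φ₁.
cos²φ₂ / cos²φ₁ = 2.32  ⇒  cos φ₁ = cos 41.3° / √2.32 = 0.7513/1.523 = 0.4932.
φ₁ = arccos(0.4932) ≈ 60.4°.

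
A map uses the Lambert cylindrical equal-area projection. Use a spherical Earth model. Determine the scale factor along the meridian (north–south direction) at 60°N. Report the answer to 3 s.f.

The Lambert cylindrical equal-area projection is the cylindrical equal-area projection with its standard parallel at the equator (φ₀ = 0). A cylindrical equal-area projection with standard parallel φ₀ has meridian scale h = cos φ / cos φ₀ and parallel scale k = cos φ₀ / cos φ (so areas are preserved, h·k = 1).
h = cos 60° / cos 0° = 0.5000/1.000 = 0.5000.

0.500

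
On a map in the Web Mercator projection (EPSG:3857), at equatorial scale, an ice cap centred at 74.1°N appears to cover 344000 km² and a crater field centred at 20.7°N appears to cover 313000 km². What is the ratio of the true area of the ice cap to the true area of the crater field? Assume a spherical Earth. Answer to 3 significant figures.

On Mercator the areal scale is sec²φ, so true area = apparent × cos²φ.
True area of ice cap: 344000 × cos²(74.1°) = 344000 × 0.07505 = 25820 km².
True area of crater field: 313000 × cos²(20.7°) = 313000 × 0.8751 = 273900 km².
Ratio = 25820 / 273900 ≈ 0.0943.

0.0943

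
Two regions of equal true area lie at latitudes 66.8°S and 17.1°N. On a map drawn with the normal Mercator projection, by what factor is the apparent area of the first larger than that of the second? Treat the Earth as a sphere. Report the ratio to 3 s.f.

5.89

Mercator is conformal with k = sec φ, so areal scale = k² = sec²φ.
At 66.8°: sec²(66.8°) = 1/0.3939² = 6.444.
At 17.1°: sec²(17.1°) = 1/0.9558² = 1.095.
Ratio = 6.444/1.095 = cos²(17.1°)/cos²(66.8°) ≈ 5.89.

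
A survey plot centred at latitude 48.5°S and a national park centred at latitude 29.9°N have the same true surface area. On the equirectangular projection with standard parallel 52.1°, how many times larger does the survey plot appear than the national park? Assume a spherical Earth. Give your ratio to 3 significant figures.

The equidistant cylindrical projection with φ₀ = 52.1° has h = 1 (meridians true) and k = cos φ₀ / cos φ along parallels.
Areal scale at 48.5°: h·k = 1.000 × 0.9271 = 0.9271.
Areal scale at 29.9°: h·k = 1.000 × 0.7086 = 0.7086.
Ratio = 0.9271/0.7086 ≈ 1.31.

1.31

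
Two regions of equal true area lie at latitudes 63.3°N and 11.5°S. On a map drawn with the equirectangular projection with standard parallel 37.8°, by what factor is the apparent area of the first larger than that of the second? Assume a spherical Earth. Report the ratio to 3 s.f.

2.18

With standard parallel φ₀ = 37.8°, the equirectangular projection gives x = Rλ cos φ₀, y = Rφ, so h = 1 and k = cos 37.8° / cos φ.
Areal scale at 63.3°: h·k = 1.000 × 1.759 = 1.759.
Areal scale at 11.5°: h·k = 1.000 × 0.8063 = 0.8063.
Ratio = 1.759/0.8063 ≈ 2.18.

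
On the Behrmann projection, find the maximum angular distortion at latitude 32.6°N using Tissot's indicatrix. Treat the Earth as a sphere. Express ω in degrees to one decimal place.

The Behrmann projection is cylindrical equal-area with φ₀ = 30°. For cylindrical equal-area with standard parallel φ₀, h = cos φ / cos φ₀ and k = cos φ₀ / cos φ, so h·k = 1.
At 32.6°: h = 0.9728, k = 1.028; principal scales a = 1.028, b = 0.9728.
sin(ω/2) = (a − b)/(a + b) = 0.05520/2.001 = 0.02759, so ω = 2 arcsin(0.02759) ≈ 3.2°.

3.2°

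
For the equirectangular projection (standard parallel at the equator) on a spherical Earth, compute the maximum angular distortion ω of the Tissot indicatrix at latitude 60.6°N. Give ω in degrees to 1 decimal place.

39.9°

In the plate carrée (x = Rλ, y = Rφ), meridians are true-scale (h = 1) and parallels are stretched by k = sec φ.
At 60.6°: h = 1.000, k = 2.037; principal scales a = 2.037, b = 1.000.
sin(ω/2) = (a − b)/(a + b) = 1.037/3.037 = 0.3415, so ω = 2 arcsin(0.3415) ≈ 39.9°.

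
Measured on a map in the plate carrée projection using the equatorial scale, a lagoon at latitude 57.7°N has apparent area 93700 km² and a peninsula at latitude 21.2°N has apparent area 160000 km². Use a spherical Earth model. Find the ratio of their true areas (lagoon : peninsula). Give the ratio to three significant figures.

Plate carrée has h = 1 and k = sec φ, giving areal scale sec φ; true area = (apparent area) · cos φ.
True area of lagoon: 93700 × cos(57.7°) = 93700 × 0.5344 = 50070 km².
True area of peninsula: 160000 × cos(21.2°) = 160000 × 0.9323 = 149200 km².
Ratio = 50070 / 149200 ≈ 0.336.

0.336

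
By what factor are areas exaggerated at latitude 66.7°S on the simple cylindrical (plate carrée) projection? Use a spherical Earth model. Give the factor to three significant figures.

2.53

For the equirectangular projection with φ₀ = 0 (plate carrée), h = 1 along meridians and k = sec φ along parallels.
Areal scale = h·k = 1 × sec φ; at 66.7°, h = 1.000, k = 2.528, so h·k = 2.528.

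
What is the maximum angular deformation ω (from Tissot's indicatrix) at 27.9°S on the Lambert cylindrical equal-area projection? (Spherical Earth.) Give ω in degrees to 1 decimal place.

The Lambert cylindrical equal-area projection is the cylindrical equal-area projection with its standard parallel at the equator (φ₀ = 0). A cylindrical equal-area projection with standard parallel φ₀ has meridian scale h = cos φ / cos φ₀ and parallel scale k = cos φ₀ / cos φ (so areas are preserved, h·k = 1).
At 27.9°: h = 0.8838, k = 1.132; principal scales a = 1.132, b = 0.8838.
sin(ω/2) = (a − b)/(a + b) = 0.2478/2.015 = 0.1229, so ω = 2 arcsin(0.1229) ≈ 14.1°.

14.1°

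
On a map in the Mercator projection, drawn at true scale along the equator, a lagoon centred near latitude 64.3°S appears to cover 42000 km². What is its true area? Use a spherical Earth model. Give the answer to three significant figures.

7900 km²

The Mercator projection is conformal; its linear scale factor is the same in every direction and equals sec φ = 1/cos φ.
Areal scale = k² = sec²φ = 1/cos²(64.3°) = 1/0.4337² = 5.317.
True area = apparent / (areal scale) = 42000 / 5.317 ≈ 7900 km².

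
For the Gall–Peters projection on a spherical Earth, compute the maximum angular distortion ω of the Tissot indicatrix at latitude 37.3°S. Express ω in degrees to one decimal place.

13.5°

The Gall–Peters projection is cylindrical equal-area with φ₀ = 45°. Cylindrical equal-area (φ₀ = 45°): h = cos φ / cos 45° along meridians, k = cos 45° / cos φ along parallels; h·k = 1.
At 37.3°: h = 1.125, k = 0.8889; principal scales a = 1.125, b = 0.8889.
sin(ω/2) = (a − b)/(a + b) = 0.2361/2.014 = 0.1172, so ω = 2 arcsin(0.1172) ≈ 13.5°.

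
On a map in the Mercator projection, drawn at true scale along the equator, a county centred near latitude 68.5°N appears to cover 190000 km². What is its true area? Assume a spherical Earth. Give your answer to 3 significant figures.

25500 km²

For Mercator, h = k = sec φ (a conformal cylindrical projection has a single point scale, 1/cos φ).
Areal scale = k² = sec²φ = 1/cos²(68.5°) = 1/0.3665² = 7.445.
True area = apparent / (areal scale) = 190000 / 7.445 ≈ 25500 km².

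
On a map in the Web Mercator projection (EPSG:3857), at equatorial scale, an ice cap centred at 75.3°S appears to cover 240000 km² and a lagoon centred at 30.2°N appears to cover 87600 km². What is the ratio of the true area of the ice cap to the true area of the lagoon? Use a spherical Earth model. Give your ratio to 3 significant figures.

On Mercator the areal scale is sec²φ, so true area = apparent × cos²φ.
True area of ice cap: 240000 × cos²(75.3°) = 240000 × 0.06439 = 15450 km².
True area of lagoon: 87600 × cos²(30.2°) = 87600 × 0.7470 = 65430 km².
Ratio = 15450 / 65430 ≈ 0.236.

0.236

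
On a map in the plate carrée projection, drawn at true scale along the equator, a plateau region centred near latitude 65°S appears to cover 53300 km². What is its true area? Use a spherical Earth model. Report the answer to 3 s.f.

Plate carrée maps x = Rλ, y = Rφ. The meridian scale is h = 1 and the parallel scale is k = 1/cos φ = sec φ.
Areal scale = h·k = 1 × sec φ; at 65°, h = 1.000, k = 2.366, so h·k = 2.366.
True area = apparent / (areal scale) = 53300 / 2.366 ≈ 22500 km².

22500 km²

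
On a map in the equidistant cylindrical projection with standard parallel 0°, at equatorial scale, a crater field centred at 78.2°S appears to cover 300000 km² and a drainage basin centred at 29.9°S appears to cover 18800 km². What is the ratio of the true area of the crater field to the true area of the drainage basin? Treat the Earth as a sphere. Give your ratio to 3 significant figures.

3.76

Plate carrée has h = 1 and k = sec φ, giving areal scale sec φ; true area = (apparent area) · cos φ.
True area of crater field: 300000 × cos(78.2°) = 300000 × 0.2045 = 61350 km².
True area of drainage basin: 18800 × cos(29.9°) = 18800 × 0.8669 = 16300 km².
Ratio = 61350 / 16300 ≈ 3.76.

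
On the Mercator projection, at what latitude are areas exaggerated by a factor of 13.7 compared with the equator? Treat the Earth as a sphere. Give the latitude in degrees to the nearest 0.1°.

74.3°

Mercator areal scale is sec²φ.
sec²φ = 13.7  ⇒  cos²φ = 0.07299  ⇒  cos φ = 0.2702.
φ = arccos(0.2702) ≈ 74.3°.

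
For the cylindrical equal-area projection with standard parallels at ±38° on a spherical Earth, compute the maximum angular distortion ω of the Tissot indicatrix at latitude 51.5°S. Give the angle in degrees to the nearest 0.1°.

26.8°

A cylindrical equal-area projection with standard parallel φ₀ has meridian scale h = cos φ / cos φ₀ and parallel scale k = cos φ₀ / cos φ (so areas are preserved, h·k = 1).
At 51.5°: h = 0.7900, k = 1.266; principal scales a = 1.266, b = 0.7900.
sin(ω/2) = (a − b)/(a + b) = 0.4759/2.056 = 0.2315, so ω = 2 arcsin(0.2315) ≈ 26.8°.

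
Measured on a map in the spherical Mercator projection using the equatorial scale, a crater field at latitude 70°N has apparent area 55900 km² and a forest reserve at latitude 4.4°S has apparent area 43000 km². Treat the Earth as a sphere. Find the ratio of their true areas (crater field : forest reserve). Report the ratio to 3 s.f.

0.153

Since Mercator area scale is 1/cos²φ, the true area equals the apparent area multiplied by cos²φ.
True area of crater field: 55900 × cos²(70°) = 55900 × 0.1170 = 6539 km².
True area of forest reserve: 43000 × cos²(4.4°) = 43000 × 0.9941 = 42750 km².
Ratio = 6539 / 42750 ≈ 0.153.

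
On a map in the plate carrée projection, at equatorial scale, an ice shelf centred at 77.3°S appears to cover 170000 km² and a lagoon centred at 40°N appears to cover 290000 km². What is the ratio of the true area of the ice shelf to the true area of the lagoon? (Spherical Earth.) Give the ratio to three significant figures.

0.168

Plate carrée has h = 1 and k = sec φ, giving areal scale sec φ; true area = (apparent area) · cos φ.
True area of ice shelf: 170000 × cos(77.3°) = 170000 × 0.2198 = 37370 km².
True area of lagoon: 290000 × cos(40°) = 290000 × 0.7660 = 222200 km².
Ratio = 37370 / 222200 ≈ 0.168.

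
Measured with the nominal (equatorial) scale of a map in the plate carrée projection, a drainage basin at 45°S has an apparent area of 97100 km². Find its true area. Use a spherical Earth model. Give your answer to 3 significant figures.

68700 km²

Plate carrée maps x = Rλ, y = Rφ. The meridian scale is h = 1 and the parallel scale is k = 1/cos φ = sec φ.
Areal scale = h·k = 1 × sec φ; at 45°, h = 1.000, k = 1.414, so h·k = 1.414.
True area = apparent / (areal scale) = 97100 / 1.414 ≈ 68700 km².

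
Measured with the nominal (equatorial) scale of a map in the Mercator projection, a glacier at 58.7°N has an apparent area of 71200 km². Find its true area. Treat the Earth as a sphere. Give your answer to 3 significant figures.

For Mercator, h = k = sec φ (a conformal cylindrical projection has a single point scale, 1/cos φ).
Areal scale = k² = sec²φ = 1/cos²(58.7°) = 1/0.5195² = 3.705.
True area = apparent / (areal scale) = 71200 / 3.705 ≈ 19200 km².

19200 km²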